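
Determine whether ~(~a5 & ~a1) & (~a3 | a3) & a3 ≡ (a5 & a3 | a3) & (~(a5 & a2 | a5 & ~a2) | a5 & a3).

E1: ~(~a5 & ~a1) & (~a3 | a3) & a3
    = (a5 | a1) & (~a3 | a3) & a3
    = (a5 | a1) & a3
E2: (a5 & a3 | a3) & (~(a5 & a2 | a5 & ~a2) | a5 & a3)
    = a5 & a3 | a3 & ~(a5 & a2 | a5 & ~a2)
    = a5 & a3 | a3 & ~a5
    = a3
These differ: at a1=0, a2=0, a3=1, a5=0, E1 = 0 but E2 = 1.

No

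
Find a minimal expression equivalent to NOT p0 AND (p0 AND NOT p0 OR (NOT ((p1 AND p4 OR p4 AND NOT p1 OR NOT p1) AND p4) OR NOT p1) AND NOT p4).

NOT p0 AND NOT p4

NOT p0 AND (p0 AND NOT p0 OR (NOT ((p1 AND p4 OR p4 AND NOT p1 OR NOT p1) AND p4) OR NOT p1) AND NOT p4)
= NOT p0 AND (p0 AND NOT p0 OR (NOT ((p4 OR NOT p1) AND p4) OR NOT p1) AND NOT p4)
= NOT p0 AND (NOT ((p4 OR NOT p1) AND p4) OR NOT p1) AND NOT p4
= NOT p0 AND (NOT p4 OR NOT p1) AND NOT p4
= NOT p0 AND NOT p4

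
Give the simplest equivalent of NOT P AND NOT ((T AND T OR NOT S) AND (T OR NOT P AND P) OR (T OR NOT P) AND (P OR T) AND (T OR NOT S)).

NOT P AND NOT ((T AND T OR NOT S) AND (T OR NOT P AND P) OR (T OR NOT P) AND (P OR T) AND (T OR NOT S))
= NOT P AND NOT ((T OR NOT S) AND (T OR NOT P AND P) OR (T OR NOT P) AND (P OR T) AND (T OR NOT S))
= NOT P AND NOT ((T OR NOT S) AND (T OR NOT P AND P) OR (T OR NOT P AND P) AND (T OR NOT S))
= NOT P AND NOT ((T OR NOT S OR T OR NOT S) AND (T OR NOT P AND P))
= NOT P AND NOT ((T OR NOT S) AND (T OR NOT P AND P))
= NOT P AND NOT ((T OR NOT S) AND T)
= NOT P AND NOT T

NOT P AND NOT T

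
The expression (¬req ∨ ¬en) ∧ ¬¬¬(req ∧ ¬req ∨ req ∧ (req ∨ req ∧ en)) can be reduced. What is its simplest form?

(¬req ∨ ¬en) ∧ ¬¬¬(req ∧ ¬req ∨ req ∧ (req ∨ req ∧ en))
= (¬req ∨ ¬en) ∧ ¬¬¬(req ∧ ¬req ∨ req ∧ req)   (absorption)
= (¬req ∨ ¬en) ∧ ¬(req ∧ ¬req ∨ req ∧ req)   (double negation)
= (¬req ∨ ¬en) ∧ ¬req   (distribution)
= ¬req   (absorption)

¬req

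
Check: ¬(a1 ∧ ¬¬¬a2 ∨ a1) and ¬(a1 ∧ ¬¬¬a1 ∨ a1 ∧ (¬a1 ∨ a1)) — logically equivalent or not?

E1: ¬(a1 ∧ ¬¬¬a2 ∨ a1)
    = ¬(a1 ∧ ¬a2 ∨ a1)   [double negation]
    = ¬a1   [absorption]
E2: ¬(a1 ∧ ¬¬¬a1 ∨ a1 ∧ (¬a1 ∨ a1))
    = ¬(a1 ∧ ¬¬¬a1 ∨ a1)   [complement / identity]
    = ¬(a1 ∧ ¬a1 ∨ a1)   [double negation]
    = ¬a1   [complement / identity]
Both reduce to ¬a1, so they are equivalent.

Yes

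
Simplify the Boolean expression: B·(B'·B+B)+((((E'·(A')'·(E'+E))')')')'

B+E'·A

B·(B'·B+B)+((((E'·(A')'·(E'+E))')')')'
= B·B+((((E'·(A')'·(E'+E))')')')'
= B·B+((((E'·A·(E'+E))')')')'
= B·B+((((E'·A)')')')'
= B+((((E'·A)')')')'
= B+((E'·A)')'
= B+E'·A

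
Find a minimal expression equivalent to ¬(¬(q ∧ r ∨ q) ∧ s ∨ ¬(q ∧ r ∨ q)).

¬(¬(q ∧ r ∨ q) ∧ s ∨ ¬(q ∧ r ∨ q))
= ¬¬(q ∧ r ∨ q)   — absorption
= q ∧ r ∨ q   — double negation
= q   — absorption

q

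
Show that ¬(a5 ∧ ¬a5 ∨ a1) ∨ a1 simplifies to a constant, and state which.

¬(a5 ∧ ¬a5 ∨ a1) ∨ a1
= ¬a1 ∨ a1   [complement / identity]
= True   [complement]

True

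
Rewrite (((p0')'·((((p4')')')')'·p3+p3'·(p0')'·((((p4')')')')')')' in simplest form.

p0·p4'

(((p0')'·((((p4')')')')'·p3+p3'·(p0')'·((((p4')')')')')')'
= (((p0')'·((((p4')')')')')')'   (distribution)
= (p0'+(((p4')')')')'   (De Morgan)
= (p0'+(p4')')'   (double negation)
= p0·p4'   (De Morgan)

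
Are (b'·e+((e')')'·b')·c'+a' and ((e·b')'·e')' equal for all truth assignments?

No

E1: (b'·e+((e')')'·b')·c'+a'
    = (b'·e+e'·b')·c'+a'
    = b'·c'+a'
E2: ((e·b')'·e')'
    = e·b'+e
    = e
These differ: at a=0, b=0, c=0, e=0, E1 = 1 but E2 = 0.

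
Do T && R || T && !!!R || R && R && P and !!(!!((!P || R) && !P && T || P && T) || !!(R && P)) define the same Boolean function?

E1: T && R || T && !!!R || R && R && P
    = T && R || T && !R || R && R && P   [double negation]
    = T && R || T && !R || R && P   [idempotence]
    = T || R && P   [distribution]
E2: !!(!!((!P || R) && !P && T || P && T) || !!(R && P))
    = !!(!!(!P && T || P && T) || !!(R && P))   [absorption]
    = !(!(!P && T || P && T) && !(R && P))   [De Morgan]
    = !P && T || P && T || R && P   [De Morgan]
    = T || R && P   [distribution]
Both reduce to T || R && P, so they are equivalent.

Yes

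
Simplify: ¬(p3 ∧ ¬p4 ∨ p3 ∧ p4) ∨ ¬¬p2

¬p3 ∨ p2

¬(p3 ∧ ¬p4 ∨ p3 ∧ p4) ∨ ¬¬p2
= ¬p3 ∨ ¬¬p2   [distribution]
= ¬p3 ∨ p2   [double negation]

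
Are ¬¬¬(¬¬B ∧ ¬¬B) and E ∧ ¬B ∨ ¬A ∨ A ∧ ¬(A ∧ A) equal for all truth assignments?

No

E1: ¬¬¬(¬¬B ∧ ¬¬B)
    = ¬(¬¬B ∧ ¬¬B)   (double negation)
    = ¬¬¬B   (idempotence)
    = ¬B   (double negation)
E2: E ∧ ¬B ∨ ¬A ∨ A ∧ ¬(A ∧ A)
    = E ∧ ¬B ∨ ¬A ∨ A ∧ ¬A   (idempotence)
    = E ∧ ¬B ∨ ¬A   (complement / identity)
These differ: at A=0, B=1, E=1, E1 = 0 but E2 = 1.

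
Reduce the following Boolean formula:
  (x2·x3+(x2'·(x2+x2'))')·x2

(x2·x3+(x2'·(x2+x2'))')·x2
= (x2·x3+(x2')')·x2
= (x2·x3+x2)·x2
= x2·x2
= x2

x2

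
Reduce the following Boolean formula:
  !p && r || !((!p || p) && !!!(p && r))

r

!p && r || !((!p || p) && !!!(p && r))
= !p && r || !!!!(p && r)   (complement / identity)
= !p && r || !!(p && r)   (double negation)
= !p && r || p && r   (double negation)
= r   (distribution)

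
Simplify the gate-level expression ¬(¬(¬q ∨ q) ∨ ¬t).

t

¬(¬(¬q ∨ q) ∨ ¬t)
= (¬q ∨ q) ∧ t
= t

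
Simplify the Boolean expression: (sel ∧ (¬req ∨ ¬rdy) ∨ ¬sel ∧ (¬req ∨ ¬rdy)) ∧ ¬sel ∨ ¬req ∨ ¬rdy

¬req ∨ ¬rdy

(sel ∧ (¬req ∨ ¬rdy) ∨ ¬sel ∧ (¬req ∨ ¬rdy)) ∧ ¬sel ∨ ¬req ∨ ¬rdy
= (¬req ∨ ¬rdy) ∧ ¬sel ∨ ¬req ∨ ¬rdy   — distribution
= ¬req ∨ ¬rdy   — absorption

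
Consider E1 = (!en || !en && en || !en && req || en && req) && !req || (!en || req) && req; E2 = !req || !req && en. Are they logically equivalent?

No

E1: (!en || !en && en || !en && req || en && req) && !req || (!en || req) && req
    = (!en || !en && en || req) && !req || (!en || req) && req   (distribution)
    = (!en || req) && !req || (!en || req) && req   (complement / identity)
    = !en || req   (distribution)
E2: !req || !req && en
    = !req   (absorption)
These differ: at en=1, req=1, E1 = 1 but E2 = 0.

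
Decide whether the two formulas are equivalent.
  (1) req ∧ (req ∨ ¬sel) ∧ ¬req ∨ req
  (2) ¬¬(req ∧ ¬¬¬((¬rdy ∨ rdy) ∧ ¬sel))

No

E1: req ∧ (req ∨ ¬sel) ∧ ¬req ∨ req
    = req ∧ ¬req ∨ req   — absorption
    = req   — complement / identity
E2: ¬¬(req ∧ ¬¬¬((¬rdy ∨ rdy) ∧ ¬sel))
    = ¬¬(req ∧ ¬¬¬¬sel)   — complement / identity
    = ¬¬(req ∧ ¬¬sel)   — double negation
    = req ∧ ¬¬sel   — double negation
    = req ∧ sel   — double negation
These differ: at rdy=0, req=1, sel=0, E1 = 1 but E2 = 0.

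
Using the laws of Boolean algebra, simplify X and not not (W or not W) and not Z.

X and not not (W or not W) and not Z
= X and (W or not W) and not Z   — double negation
= X and not Z   — complement / identity

X and not Z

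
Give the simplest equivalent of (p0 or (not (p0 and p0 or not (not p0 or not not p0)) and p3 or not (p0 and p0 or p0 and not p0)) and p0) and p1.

p0 and p1

(p0 or (not (p0 and p0 or not (not p0 or not not p0)) and p3 or not (p0 and p0 or p0 and not p0)) and p0) and p1
= (p0 or (not (p0 and p0 or p0 and not p0) and p3 or not (p0 and p0 or p0 and not p0)) and p0) and p1
= (p0 or not (p0 and p0 or p0 and not p0) and p0) and p1
= (p0 or not p0 and p0) and p1
= p0 and p1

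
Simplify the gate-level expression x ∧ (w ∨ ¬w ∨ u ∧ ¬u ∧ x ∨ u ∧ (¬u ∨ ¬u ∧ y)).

x ∧ (w ∨ ¬w ∨ u ∧ ¬u ∧ x ∨ u ∧ (¬u ∨ ¬u ∧ y))
= x ∧ (w ∨ ¬w ∨ u ∧ ¬u ∧ x ∨ u ∧ ¬u)   [absorption]
= x ∧ (w ∨ ¬w ∨ u ∧ ¬u)   [absorption]
= x ∧ (w ∨ ¬w)   [complement / identity]
= x   [complement / identity]

x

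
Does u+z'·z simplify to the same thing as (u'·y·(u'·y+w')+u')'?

E1: u+z'·z
    = u   [complement / identity]
E2: (u'·y·(u'·y+w')+u')'
    = (u'·y+u')'   [absorption]
    = (u')'   [absorption]
    = u   [double negation]
Both reduce to u, so they are equivalent.

Yes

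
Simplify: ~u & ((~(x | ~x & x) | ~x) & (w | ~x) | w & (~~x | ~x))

~u & ((~(x | ~x & x) | ~x) & (w | ~x) | w & (~~x | ~x))
= ~u & ((~(x | ~x & x) | ~x) & (w | ~x) | w & (x | ~x))   (double negation)
= ~u & ((~x | ~x) & (w | ~x) | w & (x | ~x))   (complement / identity)
= ~u & (~x & w | ~x | w & (x | ~x))   (distribution)
= ~u & (~x & w | ~x | w)   (complement / identity)
= ~u & (~x | w)   (absorption)

~u & (~x | w)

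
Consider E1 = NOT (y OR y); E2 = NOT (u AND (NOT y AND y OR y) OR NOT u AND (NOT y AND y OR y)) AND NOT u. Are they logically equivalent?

No

E1: NOT (y OR y)
    = NOT y
E2: NOT (u AND (NOT y AND y OR y) OR NOT u AND (NOT y AND y OR y)) AND NOT u
    = NOT (NOT y AND y OR y) AND NOT u
    = NOT y AND NOT u
These differ: at u=1, y=0, E1 = 1 but E2 = 0.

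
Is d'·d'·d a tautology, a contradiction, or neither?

contradiction

d'·d'·d
= d'·d
= 0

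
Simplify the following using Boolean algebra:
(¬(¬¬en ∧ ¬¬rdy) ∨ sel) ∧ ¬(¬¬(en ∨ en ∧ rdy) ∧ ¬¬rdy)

¬en ∨ ¬rdy

(¬(¬¬en ∧ ¬¬rdy) ∨ sel) ∧ ¬(¬¬(en ∨ en ∧ rdy) ∧ ¬¬rdy)
= (¬(¬¬en ∧ ¬¬rdy) ∨ sel) ∧ ¬(¬¬en ∧ ¬¬rdy)   [absorption]
= ¬(¬¬en ∧ ¬¬rdy)   [absorption]
= ¬en ∨ ¬rdy   [De Morgan]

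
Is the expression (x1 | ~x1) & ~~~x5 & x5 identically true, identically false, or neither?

identically false

(x1 | ~x1) & ~~~x5 & x5
= ~~~x5 & x5   [complement / identity]
= ~x5 & x5   [double negation]
= 0   [complement]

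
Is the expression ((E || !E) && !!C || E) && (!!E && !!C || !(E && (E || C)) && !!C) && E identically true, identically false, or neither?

neither

((E || !E) && !!C || E) && (!!E && !!C || !(E && (E || C)) && !!C) && E
= ((E || !E) && !!C || E) && (!!E || !(E && (E || C))) && !!C && E
= ((E || !E) && !!C || E) && (!!E || !E) && !!C && E
= ((E || !E) && !!C || E) && (E || !E) && !!C && E
= (E || !E) && !!C && E
= (E || !E) && C && E
= C && E
This depends on C, E, so it is not a constant.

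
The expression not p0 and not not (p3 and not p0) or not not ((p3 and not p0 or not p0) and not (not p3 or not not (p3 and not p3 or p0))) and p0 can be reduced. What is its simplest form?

p3 and not p0

not p0 and not not (p3 and not p0) or not not ((p3 and not p0 or not p0) and not (not p3 or not not (p3 and not p3 or p0))) and p0
= not p0 and not not (p3 and not p0) or not not ((p3 and not p0 or not p0) and p3 and not (p3 and not p3 or p0)) and p0   (De Morgan)
= not p0 and not not (p3 and not p0) or not not ((p3 and not p0 or not p0) and p3 and not p0) and p0   (complement / identity)
= not p0 and not not (p3 and not p0) or not not (p3 and not p0) and p0   (absorption)
= not not (p3 and not p0)   (distribution)
= p3 and not p0   (double negation)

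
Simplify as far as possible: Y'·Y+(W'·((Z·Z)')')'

W+Z'

Y'·Y+(W'·((Z·Z)')')'
= Y'·Y+(W'·(Z')')'
= (W'·(Z')')'
= W+Z'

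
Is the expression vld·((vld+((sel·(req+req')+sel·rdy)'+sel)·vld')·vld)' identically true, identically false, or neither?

vld·((vld+((sel·(req+req')+sel·rdy)'+sel)·vld')·vld)'
= vld·((vld+((sel+sel·rdy)'+sel)·vld')·vld)'   (complement / identity)
= vld·((vld+(sel'+sel)·vld')·vld)'   (absorption)
= vld·((vld+vld')·vld)'   (complement / identity)
= vld·vld'   (complement / identity)
= 0   (complement)

identically false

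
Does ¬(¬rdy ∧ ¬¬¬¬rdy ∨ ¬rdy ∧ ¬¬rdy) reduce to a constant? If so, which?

¬(¬rdy ∧ ¬¬¬¬rdy ∨ ¬rdy ∧ ¬¬rdy)
= ¬(¬rdy ∧ ¬¬rdy ∨ ¬rdy ∧ ¬¬rdy)   — double negation
= ¬(¬rdy ∧ ¬¬rdy)   — idempotence
= rdy ∨ ¬rdy   — De Morgan
= True   — complement

yes, True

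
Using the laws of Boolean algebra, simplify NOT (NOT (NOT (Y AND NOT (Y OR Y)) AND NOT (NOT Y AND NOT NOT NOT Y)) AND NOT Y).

NOT (NOT (NOT (Y AND NOT (Y OR Y)) AND NOT (NOT Y AND NOT NOT NOT Y)) AND NOT Y)
= NOT (NOT (NOT (Y AND NOT Y) AND NOT (NOT Y AND NOT NOT NOT Y)) AND NOT Y)   — idempotence
= NOT (NOT (NOT (Y AND NOT Y) AND NOT (NOT Y AND NOT Y)) AND NOT Y)   — double negation
= NOT ((Y AND NOT Y OR NOT Y AND NOT Y) AND NOT Y)   — De Morgan
= NOT (NOT Y AND NOT Y)   — distribution
= NOT NOT Y   — idempotence
= Y   — double negation

Y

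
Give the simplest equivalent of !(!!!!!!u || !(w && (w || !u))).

!(!!!!!!u || !(w && (w || !u)))
= !(!!!!!!u || !w)   (absorption)
= !(!!!!u || !w)   (double negation)
= !(!!u || !w)   (double negation)
= !u && w   (De Morgan)

!u && w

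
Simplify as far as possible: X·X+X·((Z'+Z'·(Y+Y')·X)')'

X

X·X+X·((Z'+Z'·(Y+Y')·X)')'
= X·X+X·((Z'+Z'·X)')'   [complement / identity]
= X·X+X·(Z'+Z'·X)   [double negation]
= X·X+X·Z'   [absorption]
= X·(X+Z')   [distribution]
= X   [absorption]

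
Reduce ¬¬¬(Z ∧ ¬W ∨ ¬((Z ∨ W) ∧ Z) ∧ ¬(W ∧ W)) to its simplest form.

¬¬¬(Z ∧ ¬W ∨ ¬((Z ∨ W) ∧ Z) ∧ ¬(W ∧ W))
= ¬¬¬(Z ∧ ¬W ∨ ¬((Z ∨ W) ∧ Z) ∧ ¬W)   (idempotence)
= ¬(Z ∧ ¬W ∨ ¬((Z ∨ W) ∧ Z) ∧ ¬W)   (double negation)
= ¬(Z ∧ ¬W ∨ ¬Z ∧ ¬W)   (absorption)
= ¬¬W   (distribution)
= W   (double negation)

W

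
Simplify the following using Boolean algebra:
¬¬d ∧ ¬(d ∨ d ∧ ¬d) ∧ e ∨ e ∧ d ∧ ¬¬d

¬¬d ∧ ¬(d ∨ d ∧ ¬d) ∧ e ∨ e ∧ d ∧ ¬¬d
= ¬¬d ∧ (¬(d ∨ d ∧ ¬d) ∧ e ∨ e ∧ d)   (distribution)
= ¬¬d ∧ (¬d ∧ e ∨ e ∧ d)   (complement / identity)
= ¬¬d ∧ e   (distribution)
= d ∧ e   (double negation)

d ∧ e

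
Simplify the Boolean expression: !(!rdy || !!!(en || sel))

!(!rdy || !!!(en || sel))
= !(!rdy || !(en || sel))
= rdy && (en || sel)

rdy && (en || sel)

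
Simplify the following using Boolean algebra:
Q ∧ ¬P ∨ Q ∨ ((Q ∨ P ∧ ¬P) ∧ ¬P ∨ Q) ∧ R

Q ∧ ¬P ∨ Q ∨ ((Q ∨ P ∧ ¬P) ∧ ¬P ∨ Q) ∧ R
= Q ∧ ¬P ∨ Q ∨ (Q ∧ ¬P ∨ Q) ∧ R   (complement / identity)
= Q ∧ ¬P ∨ Q   (absorption)
= Q   (absorption)

Q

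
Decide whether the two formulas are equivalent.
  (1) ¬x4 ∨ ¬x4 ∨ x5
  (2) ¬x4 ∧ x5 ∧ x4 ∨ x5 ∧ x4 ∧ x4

No

E1: ¬x4 ∨ ¬x4 ∨ x5
    = ¬x4 ∨ x5
E2: ¬x4 ∧ x5 ∧ x4 ∨ x5 ∧ x4 ∧ x4
    = x5 ∧ x4
These differ: at x4=0, x5=0, E1 = 1 but E2 = 0.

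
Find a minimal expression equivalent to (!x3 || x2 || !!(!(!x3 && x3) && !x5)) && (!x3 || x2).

(!x3 || x2 || !!(!(!x3 && x3) && !x5)) && (!x3 || x2)
= (!x3 || x2 || !(!x3 && x3 || x5)) && (!x3 || x2)   (De Morgan)
= (!x3 || x2 || !x5) && (!x3 || x2)   (complement / identity)
= !x3 || x2   (absorption)

!x3 || x2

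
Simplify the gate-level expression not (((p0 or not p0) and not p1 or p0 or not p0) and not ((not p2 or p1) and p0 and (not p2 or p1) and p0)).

not (((p0 or not p0) and not p1 or p0 or not p0) and not ((not p2 or p1) and p0 and (not p2 or p1) and p0))
= not (((p0 or not p0) and not p1 or p0 or not p0) and not ((not p2 or p1) and p0))   (idempotence)
= not ((p0 or not p0) and not ((not p2 or p1) and p0))   (absorption)
= not not ((not p2 or p1) and p0)   (complement / identity)
= (not p2 or p1) and p0   (double negation)

(not p2 or p1) and p0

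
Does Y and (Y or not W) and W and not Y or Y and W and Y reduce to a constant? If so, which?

Y and (Y or not W) and W and not Y or Y and W and Y
= Y and W and not Y or Y and W and Y
= Y and W
This depends on W, Y, so it is not a constant.

no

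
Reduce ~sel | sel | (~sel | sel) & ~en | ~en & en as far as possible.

1

~sel | sel | (~sel | sel) & ~en | ~en & en
= ~sel | sel | (~sel | sel) & ~en   — complement / identity
= ~sel | sel   — absorption
= 1   — complement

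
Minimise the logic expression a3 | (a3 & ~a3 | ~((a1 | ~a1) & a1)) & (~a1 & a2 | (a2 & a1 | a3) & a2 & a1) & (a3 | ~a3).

a3 | (a3 & ~a3 | ~((a1 | ~a1) & a1)) & (~a1 & a2 | (a2 & a1 | a3) & a2 & a1) & (a3 | ~a3)
= a3 | (a3 & ~a3 | ~a1) & (~a1 & a2 | (a2 & a1 | a3) & a2 & a1) & (a3 | ~a3)   (complement / identity)
= a3 | (a3 & ~a3 | ~a1) & (~a1 & a2 | a2 & a1) & (a3 | ~a3)   (absorption)
= a3 | ~a1 & (~a1 & a2 | a2 & a1) & (a3 | ~a3)   (complement / identity)
= a3 | ~a1 & a2 & (a3 | ~a3)   (distribution)
= a3 | ~a1 & a2   (complement / identity)

a3 | ~a1 & a2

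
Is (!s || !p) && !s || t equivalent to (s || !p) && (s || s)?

No

E1: (!s || !p) && !s || t
    = !s || t
E2: (s || !p) && (s || s)
    = (s || !p) && s
    = s
These differ: at p=1, s=0, t=0, E1 = 1 but E2 = 0.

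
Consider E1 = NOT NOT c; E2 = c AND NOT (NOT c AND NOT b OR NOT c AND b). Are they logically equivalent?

Yes

E1: NOT NOT c
    = c   [double negation]
E2: c AND NOT (NOT c AND NOT b OR NOT c AND b)
    = c AND NOT NOT c   [distribution]
    = c AND c   [double negation]
    = c   [idempotence]
Both reduce to c, so they are equivalent.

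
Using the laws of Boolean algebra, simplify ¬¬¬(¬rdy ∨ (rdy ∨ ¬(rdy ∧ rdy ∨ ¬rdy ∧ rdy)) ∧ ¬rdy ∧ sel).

¬¬¬(¬rdy ∨ (rdy ∨ ¬(rdy ∧ rdy ∨ ¬rdy ∧ rdy)) ∧ ¬rdy ∧ sel)
= ¬(¬rdy ∨ (rdy ∨ ¬(rdy ∧ rdy ∨ ¬rdy ∧ rdy)) ∧ ¬rdy ∧ sel)   — double negation
= ¬(¬rdy ∨ (rdy ∨ ¬rdy) ∧ ¬rdy ∧ sel)   — distribution
= ¬(¬rdy ∨ ¬rdy ∧ sel)   — complement / identity
= ¬¬rdy   — absorption
= rdy   — double negation

rdy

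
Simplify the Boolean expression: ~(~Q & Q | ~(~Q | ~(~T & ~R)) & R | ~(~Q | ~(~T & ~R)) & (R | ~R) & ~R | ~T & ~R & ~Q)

T | R

~(~Q & Q | ~(~Q | ~(~T & ~R)) & R | ~(~Q | ~(~T & ~R)) & (R | ~R) & ~R | ~T & ~R & ~Q)
= ~(~Q & Q | ~(~Q | ~(~T & ~R)) & R | ~(~Q | ~(~T & ~R)) & ~R | ~T & ~R & ~Q)   [complement / identity]
= ~(~Q & Q | ~(~Q | ~(~T & ~R)) | ~T & ~R & ~Q)   [distribution]
= ~(~(~Q | ~(~T & ~R)) | ~T & ~R & ~Q)   [complement / identity]
= ~(Q & ~T & ~R | ~T & ~R & ~Q)   [De Morgan]
= ~(~T & ~R)   [distribution]
= T | R   [De Morgan]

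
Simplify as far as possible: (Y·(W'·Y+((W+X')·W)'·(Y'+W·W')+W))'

Y'

(Y·(W'·Y+((W+X')·W)'·(Y'+W·W')+W))'
= (Y·(W'·Y+((W+X')·W)'·Y'+W))'   (complement / identity)
= (Y·(W'·Y+W'·Y'+W))'   (absorption)
= (Y·(W'+W))'   (distribution)
= Y'   (complement / identity)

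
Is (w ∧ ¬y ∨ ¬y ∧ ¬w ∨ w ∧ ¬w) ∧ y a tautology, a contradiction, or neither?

contradiction

(w ∧ ¬y ∨ ¬y ∧ ¬w ∨ w ∧ ¬w) ∧ y
= (¬y ∨ w ∧ ¬w) ∧ y
= ¬y ∧ y
= False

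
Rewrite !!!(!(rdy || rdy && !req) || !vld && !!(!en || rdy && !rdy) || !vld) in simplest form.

!!!(!(rdy || rdy && !req) || !vld && !!(!en || rdy && !rdy) || !vld)
= !!!(!rdy || !vld && !!(!en || rdy && !rdy) || !vld)
= !!!(!rdy || !vld && !!!en || !vld)
= !!!(!rdy || !vld && !en || !vld)
= !!!(!rdy || !vld)
= !(!rdy || !vld)
= rdy && vld

rdy && vld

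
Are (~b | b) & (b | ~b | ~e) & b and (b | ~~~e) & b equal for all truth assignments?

E1: (~b | b) & (b | ~b | ~e) & b
    = (b | ~b & (~b | ~e)) & b   — distribution
    = (b | ~b) & b   — absorption
    = b   — complement / identity
E2: (b | ~~~e) & b
    = (b | ~e) & b   — double negation
    = b   — absorption
Both reduce to b, so they are equivalent.

Yes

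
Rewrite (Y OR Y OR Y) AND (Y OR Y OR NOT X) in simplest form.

(Y OR Y OR Y) AND (Y OR Y OR NOT X)
= (Y OR Y) AND (Y OR Y OR NOT X)   [idempotence]
= Y OR Y   [absorption]
= Y   [idempotence]

Y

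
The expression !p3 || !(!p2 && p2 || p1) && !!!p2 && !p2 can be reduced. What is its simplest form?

!p3 || !(!p2 && p2 || p1) && !!!p2 && !p2
= !p3 || !(!p2 && p2 || p1) && !p2 && !p2   [double negation]
= !p3 || !p1 && !p2 && !p2   [complement / identity]
= !p3 || !p1 && !p2   [idempotence]

!p3 || !p1 && !p2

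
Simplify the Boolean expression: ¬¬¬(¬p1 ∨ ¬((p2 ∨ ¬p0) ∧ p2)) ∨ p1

p1

¬¬¬(¬p1 ∨ ¬((p2 ∨ ¬p0) ∧ p2)) ∨ p1
= ¬¬(p1 ∧ (p2 ∨ ¬p0) ∧ p2) ∨ p1   (De Morgan)
= p1 ∧ (p2 ∨ ¬p0) ∧ p2 ∨ p1   (double negation)
= p1 ∧ p2 ∨ p1   (absorption)
= p1   (absorption)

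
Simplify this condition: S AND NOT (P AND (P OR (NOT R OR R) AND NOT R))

S AND NOT (P AND (P OR (NOT R OR R) AND NOT R))
= S AND NOT (P AND (P OR NOT R))
= S AND NOT P

S AND NOT P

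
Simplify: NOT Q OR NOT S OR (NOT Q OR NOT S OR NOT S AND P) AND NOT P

NOT Q OR NOT S

NOT Q OR NOT S OR (NOT Q OR NOT S OR NOT S AND P) AND NOT P
= NOT Q OR NOT S OR (NOT Q OR NOT S) AND NOT P   [absorption]
= NOT Q OR NOT S   [absorption]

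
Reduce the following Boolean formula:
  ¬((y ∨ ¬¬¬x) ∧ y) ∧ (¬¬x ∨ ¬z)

¬y ∧ (x ∨ ¬z)

¬((y ∨ ¬¬¬x) ∧ y) ∧ (¬¬x ∨ ¬z)
= ¬((y ∨ ¬x) ∧ y) ∧ (¬¬x ∨ ¬z)   (double negation)
= ¬y ∧ (¬¬x ∨ ¬z)   (absorption)
= ¬y ∧ (x ∨ ¬z)   (double negation)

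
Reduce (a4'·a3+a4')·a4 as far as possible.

0

(a4'·a3+a4')·a4
= a4'·a4   — absorption
= 0   — complement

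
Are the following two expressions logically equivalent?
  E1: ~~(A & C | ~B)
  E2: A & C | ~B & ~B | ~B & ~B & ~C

E1: ~~(A & C | ~B)
    = A & C | ~B   (double negation)
E2: A & C | ~B & ~B | ~B & ~B & ~C
    = A & C | ~B & ~B   (absorption)
    = A & C | ~B   (idempotence)
Both reduce to A & C | ~B, so they are equivalent.

Yes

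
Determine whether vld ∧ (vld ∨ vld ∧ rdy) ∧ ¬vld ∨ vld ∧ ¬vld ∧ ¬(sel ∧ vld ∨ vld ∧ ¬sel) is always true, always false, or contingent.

vld ∧ (vld ∨ vld ∧ rdy) ∧ ¬vld ∨ vld ∧ ¬vld ∧ ¬(sel ∧ vld ∨ vld ∧ ¬sel)
= vld ∧ (vld ∨ vld ∧ rdy) ∧ ¬vld ∨ vld ∧ ¬vld ∧ ¬vld   (distribution)
= vld ∧ vld ∧ ¬vld ∨ vld ∧ ¬vld ∧ ¬vld   (absorption)
= vld ∧ ¬vld   (distribution)
= False   (complement)

always false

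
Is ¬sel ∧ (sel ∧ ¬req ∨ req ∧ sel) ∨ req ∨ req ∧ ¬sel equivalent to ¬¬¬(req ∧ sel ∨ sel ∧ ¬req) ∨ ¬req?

E1: ¬sel ∧ (sel ∧ ¬req ∨ req ∧ sel) ∨ req ∨ req ∧ ¬sel
    = ¬sel ∧ sel ∨ req ∨ req ∧ ¬sel
    = ¬sel ∧ sel ∨ req
    = req
E2: ¬¬¬(req ∧ sel ∨ sel ∧ ¬req) ∨ ¬req
    = ¬¬¬sel ∨ ¬req
    = ¬sel ∨ ¬req
These differ: at req=0, sel=1, E1 = 0 but E2 = 1.

No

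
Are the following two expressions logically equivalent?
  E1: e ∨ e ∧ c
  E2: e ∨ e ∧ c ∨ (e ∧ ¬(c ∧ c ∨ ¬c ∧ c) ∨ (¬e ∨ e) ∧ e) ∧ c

Yes

E1: e ∨ e ∧ c
    = e   (absorption)
E2: e ∨ e ∧ c ∨ (e ∧ ¬(c ∧ c ∨ ¬c ∧ c) ∨ (¬e ∨ e) ∧ e) ∧ c
    = e ∨ e ∧ c ∨ (e ∧ ¬(c ∧ c ∨ ¬c ∧ c) ∨ e) ∧ c   (complement / identity)
    = e ∨ e ∧ c ∨ (e ∧ ¬c ∨ e) ∧ c   (distribution)
    = e ∨ e ∧ c ∨ e ∧ c   (absorption)
    = e ∨ e ∧ c   (idempotence)
    = e   (absorption)
Both reduce to e, so they are equivalent.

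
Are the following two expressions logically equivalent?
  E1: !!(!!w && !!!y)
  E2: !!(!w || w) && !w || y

E1: !!(!!w && !!!y)
    = !(!w || !!y)   — De Morgan
    = w && !y   — De Morgan
E2: !!(!w || w) && !w || y
    = (!w || w) && !w || y   — double negation
    = !w || y   — complement / identity
These differ: at w=0, y=1, E1 = 0 but E2 = 1.

No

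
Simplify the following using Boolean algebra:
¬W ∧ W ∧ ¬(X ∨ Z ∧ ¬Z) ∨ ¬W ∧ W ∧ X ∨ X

X

¬W ∧ W ∧ ¬(X ∨ Z ∧ ¬Z) ∨ ¬W ∧ W ∧ X ∨ X
= ¬W ∧ W ∧ ¬X ∨ ¬W ∧ W ∧ X ∨ X   [complement / identity]
= ¬W ∧ W ∨ X   [distribution]
= X   [complement / identity]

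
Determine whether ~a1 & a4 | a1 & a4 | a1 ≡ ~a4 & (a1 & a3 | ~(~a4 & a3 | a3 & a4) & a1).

No

E1: ~a1 & a4 | a1 & a4 | a1
    = a4 | a1   — distribution
E2: ~a4 & (a1 & a3 | ~(~a4 & a3 | a3 & a4) & a1)
    = ~a4 & (a1 & a3 | ~a3 & a1)   — distribution
    = ~a4 & a1   — distribution
These differ: at a1=1, a3=0, a4=1, E1 = 1 but E2 = 0.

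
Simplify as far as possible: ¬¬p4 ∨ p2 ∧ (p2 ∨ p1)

¬¬p4 ∨ p2 ∧ (p2 ∨ p1)
= ¬¬p4 ∨ p2   (absorption)
= p4 ∨ p2   (double negation)

p4 ∨ p2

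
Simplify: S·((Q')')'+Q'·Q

S·((Q')')'+Q'·Q
= S·((Q')')'
= S·Q'

S·Q'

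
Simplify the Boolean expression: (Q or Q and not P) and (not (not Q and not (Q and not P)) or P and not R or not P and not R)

Q

(Q or Q and not P) and (not (not Q and not (Q and not P)) or P and not R or not P and not R)
= (Q or Q and not P) and (not (not Q and not (Q and not P)) or not R)   — distribution
= (Q or Q and not P) and (Q or Q and not P or not R)   — De Morgan
= Q or Q and not P   — absorption
= Q   — absorption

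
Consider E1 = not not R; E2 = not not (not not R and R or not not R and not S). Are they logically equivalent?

E1: not not R
    = R   (double negation)
E2: not not (not not R and R or not not R and not S)
    = not not (not not R and (R or not S))   (distribution)
    = not not (R and (R or not S))   (double negation)
    = R and (R or not S)   (double negation)
    = R   (absorption)
Both reduce to R, so they are equivalent.

Yes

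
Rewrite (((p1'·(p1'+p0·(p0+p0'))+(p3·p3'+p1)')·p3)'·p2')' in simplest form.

(((p1'·(p1'+p0·(p0+p0'))+(p3·p3'+p1)')·p3)'·p2')'
= (((p1'·(p1'+p0)+(p3·p3'+p1)')·p3)'·p2')'
= (((p1'+(p3·p3'+p1)')·p3)'·p2')'
= (((p1'+p1')·p3)'·p2')'
= (p1'+p1')·p3+p2
= p1'·p3+p2

p1'·p3+p2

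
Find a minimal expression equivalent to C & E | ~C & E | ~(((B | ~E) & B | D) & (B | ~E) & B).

C & E | ~C & E | ~(((B | ~E) & B | D) & (B | ~E) & B)
= C & E | ~C & E | ~((B | ~E) & B)   [absorption]
= C & E | ~C & E | ~B   [absorption]
= E | ~B   [distribution]

E | ~B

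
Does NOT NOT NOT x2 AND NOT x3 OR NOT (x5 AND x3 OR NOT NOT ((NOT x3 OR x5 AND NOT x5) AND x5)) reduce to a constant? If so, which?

NOT NOT NOT x2 AND NOT x3 OR NOT (x5 AND x3 OR NOT NOT ((NOT x3 OR x5 AND NOT x5) AND x5))
= NOT NOT NOT x2 AND NOT x3 OR NOT (x5 AND x3 OR (NOT x3 OR x5 AND NOT x5) AND x5)   (double negation)
= NOT NOT NOT x2 AND NOT x3 OR NOT (x5 AND x3 OR NOT x3 AND x5)   (complement / identity)
= NOT NOT NOT x2 AND NOT x3 OR NOT x5   (distribution)
= NOT x2 AND NOT x3 OR NOT x5   (double negation)
This depends on x2, x3, x5, so it is not a constant.

no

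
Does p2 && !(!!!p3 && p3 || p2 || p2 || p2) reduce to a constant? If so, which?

yes, False

p2 && !(!!!p3 && p3 || p2 || p2 || p2)
= p2 && !(!p3 && p3 || p2 || p2 || p2)   — double negation
= p2 && !(!p3 && p3 || p2 || p2)   — idempotence
= p2 && !(!p3 && p3 || p2)   — idempotence
= p2 && !p2   — complement / identity
= false   — complement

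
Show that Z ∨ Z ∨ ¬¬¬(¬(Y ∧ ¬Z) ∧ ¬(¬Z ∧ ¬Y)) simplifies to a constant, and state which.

True

Z ∨ Z ∨ ¬¬¬(¬(Y ∧ ¬Z) ∧ ¬(¬Z ∧ ¬Y))
= Z ∨ Z ∨ ¬¬(Y ∧ ¬Z ∨ ¬Z ∧ ¬Y)   — De Morgan
= Z ∨ Z ∨ ¬¬¬Z   — distribution
= Z ∨ ¬¬¬Z   — idempotence
= Z ∨ ¬Z   — double negation
= True   — complement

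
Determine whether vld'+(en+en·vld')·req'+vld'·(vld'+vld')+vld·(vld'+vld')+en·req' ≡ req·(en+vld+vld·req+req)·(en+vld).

No

E1: vld'+(en+en·vld')·req'+vld'·(vld'+vld')+vld·(vld'+vld')+en·req'
    = vld'+(en+en·vld')·req'+vld'+vld'+en·req'   (distribution)
    = vld'+en·req'+vld'+vld'+en·req'   (absorption)
    = vld'+en·req'+vld'+en·req'   (idempotence)
    = vld'+en·req'   (idempotence)
E2: req·(en+vld+vld·req+req)·(en+vld)
    = req·(en+vld+req)·(en+vld)   (absorption)
    = req·(en+vld)   (absorption)
These differ: at en=0, req=0, vld=0, E1 = 1 but E2 = 0.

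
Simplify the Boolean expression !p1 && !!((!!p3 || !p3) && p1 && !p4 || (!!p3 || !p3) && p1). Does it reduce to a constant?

!p1 && !!((!!p3 || !p3) && p1 && !p4 || (!!p3 || !p3) && p1)
= !p1 && !!((!!p3 || !p3) && p1)   — absorption
= !p1 && !!((p3 || !p3) && p1)   — double negation
= !p1 && !!p1   — complement / identity
= !p1 && p1   — double negation
= false   — complement

false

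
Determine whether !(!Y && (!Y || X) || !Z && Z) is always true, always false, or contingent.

!(!Y && (!Y || X) || !Z && Z)
= !(!Y || !Z && Z)   — absorption
= !!Y   — complement / identity
= Y   — double negation
This depends on Y, so it is not a constant.

contingent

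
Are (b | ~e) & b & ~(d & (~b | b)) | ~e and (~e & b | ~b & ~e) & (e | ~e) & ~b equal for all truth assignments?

No

E1: (b | ~e) & b & ~(d & (~b | b)) | ~e
    = (b | ~e) & b & ~d | ~e   — complement / identity
    = b & ~d | ~e   — absorption
E2: (~e & b | ~b & ~e) & (e | ~e) & ~b
    = (~e & b | ~b & ~e) & ~b   — complement / identity
    = ~e & ~b   — distribution
These differ: at b=1, d=0, e=0, E1 = 1 but E2 = 0.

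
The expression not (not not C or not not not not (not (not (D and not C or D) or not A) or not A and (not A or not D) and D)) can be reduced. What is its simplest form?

not (not not C or not not not not (not (not (D and not C or D) or not A) or not A and (not A or not D) and D))
= not (not not C or not not not not ((D and not C or D) and A or not A and (not A or not D) and D))   — De Morgan
= not (not not C or not not not not (D and A or not A and (not A or not D) and D))   — absorption
= not C and not not not (D and A or not A and (not A or not D) and D)   — De Morgan
= not C and not not not (D and A or not A and D)   — absorption
= not C and not not not D   — distribution
= not C and not D   — double negation

not C and not D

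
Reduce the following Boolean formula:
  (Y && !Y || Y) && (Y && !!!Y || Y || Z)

Y

(Y && !Y || Y) && (Y && !!!Y || Y || Z)
= (Y && !Y || Y) && (Y && !Y || Y || Z)   — double negation
= Y && !Y || Y   — absorption
= Y   — complement / identity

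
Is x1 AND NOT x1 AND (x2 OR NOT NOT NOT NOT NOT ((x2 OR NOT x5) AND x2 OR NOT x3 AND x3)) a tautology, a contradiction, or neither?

contradiction

x1 AND NOT x1 AND (x2 OR NOT NOT NOT NOT NOT ((x2 OR NOT x5) AND x2 OR NOT x3 AND x3))
= x1 AND NOT x1 AND (x2 OR NOT NOT NOT NOT NOT ((x2 OR NOT x5) AND x2))   [complement / identity]
= x1 AND NOT x1 AND (x2 OR NOT NOT NOT ((x2 OR NOT x5) AND x2))   [double negation]
= x1 AND NOT x1 AND (x2 OR NOT ((x2 OR NOT x5) AND x2))   [double negation]
= x1 AND NOT x1 AND (x2 OR NOT x2)   [absorption]
= x1 AND NOT x1   [complement / identity]
= FALSE   [complement]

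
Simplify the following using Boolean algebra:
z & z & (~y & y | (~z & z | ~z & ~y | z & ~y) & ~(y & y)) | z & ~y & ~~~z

z & z & (~y & y | (~z & z | ~z & ~y | z & ~y) & ~(y & y)) | z & ~y & ~~~z
= z & z & (~y & y | (~z & z | ~z & ~y | z & ~y) & ~y) | z & ~y & ~~~z
= z & z & (~y & y | (~z & ~y | z & ~y) & ~y) | z & ~y & ~~~z
= z & z & (~y & y | ~y & ~y) | z & ~y & ~~~z
= z & z & ~y | z & ~y & ~~~z
= z & z & ~y | z & ~y & ~z
= z & ~y

z & ~y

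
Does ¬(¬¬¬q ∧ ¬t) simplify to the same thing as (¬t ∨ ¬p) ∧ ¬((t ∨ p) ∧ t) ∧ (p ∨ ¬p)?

E1: ¬(¬¬¬q ∧ ¬t)
    = ¬(¬q ∧ ¬t)   (double negation)
    = q ∨ t   (De Morgan)
E2: (¬t ∨ ¬p) ∧ ¬((t ∨ p) ∧ t) ∧ (p ∨ ¬p)
    = (¬t ∨ ¬p) ∧ ¬((t ∨ p) ∧ t)   (complement / identity)
    = (¬t ∨ ¬p) ∧ ¬t   (absorption)
    = ¬t   (absorption)
These differ: at p=0, q=0, t=1, E1 = 1 but E2 = 0.

No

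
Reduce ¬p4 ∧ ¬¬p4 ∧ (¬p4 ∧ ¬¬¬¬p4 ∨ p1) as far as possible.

False

¬p4 ∧ ¬¬p4 ∧ (¬p4 ∧ ¬¬¬¬p4 ∨ p1)
= ¬p4 ∧ ¬¬p4 ∧ (¬p4 ∧ ¬¬p4 ∨ p1)   [double negation]
= ¬p4 ∧ ¬¬p4   [absorption]
= ¬p4 ∧ p4   [double negation]
= False   [complement]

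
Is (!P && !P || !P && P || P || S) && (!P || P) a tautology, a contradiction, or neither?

(!P && !P || !P && P || P || S) && (!P || P)
= (!P || P || S) && (!P || P)
= !P || P
= true

tautology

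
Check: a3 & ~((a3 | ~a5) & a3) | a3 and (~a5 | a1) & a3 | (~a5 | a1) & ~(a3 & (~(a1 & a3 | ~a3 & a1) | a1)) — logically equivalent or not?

No

E1: a3 & ~((a3 | ~a5) & a3) | a3
    = a3 & ~a3 | a3   (absorption)
    = a3   (complement / identity)
E2: (~a5 | a1) & a3 | (~a5 | a1) & ~(a3 & (~(a1 & a3 | ~a3 & a1) | a1))
    = (~a5 | a1) & a3 | (~a5 | a1) & ~(a3 & (~a1 | a1))   (distribution)
    = (~a5 | a1) & a3 | (~a5 | a1) & ~a3   (complement / identity)
    = ~a5 | a1   (distribution)
These differ: at a1=1, a3=0, a5=1, E1 = 0 but E2 = 1.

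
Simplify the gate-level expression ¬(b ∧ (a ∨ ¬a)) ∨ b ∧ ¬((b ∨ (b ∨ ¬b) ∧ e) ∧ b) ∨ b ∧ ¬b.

¬(b ∧ (a ∨ ¬a)) ∨ b ∧ ¬((b ∨ (b ∨ ¬b) ∧ e) ∧ b) ∨ b ∧ ¬b
= ¬(b ∧ (a ∨ ¬a)) ∨ b ∧ ¬((b ∨ e) ∧ b) ∨ b ∧ ¬b   — complement / identity
= ¬(b ∧ (a ∨ ¬a)) ∨ b ∧ ¬b ∨ b ∧ ¬b   — absorption
= ¬(b ∧ (a ∨ ¬a)) ∨ b ∧ ¬b   — complement / identity
= ¬(b ∧ (a ∨ ¬a))   — complement / identity
= ¬b   — complement / identity

¬b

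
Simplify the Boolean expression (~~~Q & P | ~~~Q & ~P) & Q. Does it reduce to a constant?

(~~~Q & P | ~~~Q & ~P) & Q
= ~~~Q & Q   — distribution
= ~Q & Q   — double negation
= 0   — complement

0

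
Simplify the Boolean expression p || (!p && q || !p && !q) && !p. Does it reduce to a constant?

p || (!p && q || !p && !q) && !p
= p || !p && !p   [distribution]
= p || !p   [idempotence]
= true   [complement]

true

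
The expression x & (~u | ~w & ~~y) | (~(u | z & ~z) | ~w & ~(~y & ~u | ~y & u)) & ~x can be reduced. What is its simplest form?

~u | ~w & y

x & (~u | ~w & ~~y) | (~(u | z & ~z) | ~w & ~(~y & ~u | ~y & u)) & ~x
= x & (~u | ~w & ~~y) | (~(u | z & ~z) | ~w & ~~y) & ~x   [distribution]
= x & (~u | ~w & ~~y) | (~u | ~w & ~~y) & ~x   [complement / identity]
= ~u | ~w & ~~y   [distribution]
= ~u | ~w & y   [double negation]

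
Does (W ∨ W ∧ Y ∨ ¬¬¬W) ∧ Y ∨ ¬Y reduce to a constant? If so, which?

(W ∨ W ∧ Y ∨ ¬¬¬W) ∧ Y ∨ ¬Y
= (W ∨ W ∧ Y ∨ ¬W) ∧ Y ∨ ¬Y   [double negation]
= (W ∨ ¬W) ∧ Y ∨ ¬Y   [absorption]
= Y ∨ ¬Y   [complement / identity]
= True   [complement]

yes, True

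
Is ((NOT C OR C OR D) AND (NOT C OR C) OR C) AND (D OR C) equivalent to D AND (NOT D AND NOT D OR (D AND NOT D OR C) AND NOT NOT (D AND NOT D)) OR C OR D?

Yes

E1: ((NOT C OR C OR D) AND (NOT C OR C) OR C) AND (D OR C)
    = (NOT C OR C OR C) AND (D OR C)   [absorption]
    = C OR (NOT C OR C) AND D   [distribution]
    = C OR D   [complement / identity]
E2: D AND (NOT D AND NOT D OR (D AND NOT D OR C) AND NOT NOT (D AND NOT D)) OR C OR D
    = D AND (NOT D AND NOT D OR (D AND NOT D OR C) AND D AND NOT D) OR C OR D   [double negation]
    = D AND (NOT D AND NOT D OR D AND NOT D) OR C OR D   [absorption]
    = D AND NOT D OR C OR D   [distribution]
    = C OR D   [complement / identity]
Both reduce to C OR D, so they are equivalent.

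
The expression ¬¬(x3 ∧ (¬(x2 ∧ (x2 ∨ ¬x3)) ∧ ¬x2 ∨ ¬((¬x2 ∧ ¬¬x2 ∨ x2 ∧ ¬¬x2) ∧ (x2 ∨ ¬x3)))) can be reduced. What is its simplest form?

¬¬(x3 ∧ (¬(x2 ∧ (x2 ∨ ¬x3)) ∧ ¬x2 ∨ ¬((¬x2 ∧ ¬¬x2 ∨ x2 ∧ ¬¬x2) ∧ (x2 ∨ ¬x3))))
= ¬¬(x3 ∧ (¬(x2 ∧ (x2 ∨ ¬x3)) ∧ ¬x2 ∨ ¬(¬¬x2 ∧ (x2 ∨ ¬x3))))
= ¬¬(x3 ∧ (¬(x2 ∧ (x2 ∨ ¬x3)) ∧ ¬x2 ∨ ¬(x2 ∧ (x2 ∨ ¬x3))))
= ¬¬(x3 ∧ ¬(x2 ∧ (x2 ∨ ¬x3)))
= ¬¬(x3 ∧ ¬x2)
= x3 ∧ ¬x2

x3 ∧ ¬x2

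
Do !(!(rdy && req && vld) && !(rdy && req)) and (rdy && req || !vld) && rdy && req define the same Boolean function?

E1: !(!(rdy && req && vld) && !(rdy && req))
    = rdy && req && vld || rdy && req
    = rdy && req
E2: (rdy && req || !vld) && rdy && req
    = rdy && req
Both reduce to rdy && req, so they are equivalent.

Yes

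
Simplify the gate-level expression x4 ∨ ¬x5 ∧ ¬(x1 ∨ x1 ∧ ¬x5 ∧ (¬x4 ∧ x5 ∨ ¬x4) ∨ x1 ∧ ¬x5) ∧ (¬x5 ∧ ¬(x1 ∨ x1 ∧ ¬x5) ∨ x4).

x4 ∨ ¬x5 ∧ ¬x1

x4 ∨ ¬x5 ∧ ¬(x1 ∨ x1 ∧ ¬x5 ∧ (¬x4 ∧ x5 ∨ ¬x4) ∨ x1 ∧ ¬x5) ∧ (¬x5 ∧ ¬(x1 ∨ x1 ∧ ¬x5) ∨ x4)
= x4 ∨ ¬x5 ∧ ¬(x1 ∨ x1 ∧ ¬x5 ∧ ¬x4 ∨ x1 ∧ ¬x5) ∧ (¬x5 ∧ ¬(x1 ∨ x1 ∧ ¬x5) ∨ x4)   [absorption]
= x4 ∨ ¬x5 ∧ ¬(x1 ∨ x1 ∧ ¬x5) ∧ (¬x5 ∧ ¬(x1 ∨ x1 ∧ ¬x5) ∨ x4)   [absorption]
= x4 ∨ ¬x5 ∧ ¬(x1 ∨ x1 ∧ ¬x5)   [absorption]
= x4 ∨ ¬x5 ∧ ¬x1   [absorption]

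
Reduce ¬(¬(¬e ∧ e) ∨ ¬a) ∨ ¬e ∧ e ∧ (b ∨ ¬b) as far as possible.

False

¬(¬(¬e ∧ e) ∨ ¬a) ∨ ¬e ∧ e ∧ (b ∨ ¬b)
= ¬e ∧ e ∧ a ∨ ¬e ∧ e ∧ (b ∨ ¬b)   [De Morgan]
= ¬e ∧ e ∧ a ∨ ¬e ∧ e   [complement / identity]
= ¬e ∧ e   [absorption]
= False   [complement]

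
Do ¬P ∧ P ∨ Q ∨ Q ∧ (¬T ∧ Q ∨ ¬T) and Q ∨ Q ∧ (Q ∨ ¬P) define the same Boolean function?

Yes

E1: ¬P ∧ P ∨ Q ∨ Q ∧ (¬T ∧ Q ∨ ¬T)
    = Q ∨ Q ∧ (¬T ∧ Q ∨ ¬T)   [complement / identity]
    = Q ∨ Q ∧ ¬T   [absorption]
    = Q   [absorption]
E2: Q ∨ Q ∧ (Q ∨ ¬P)
    = Q ∨ Q   [absorption]
    = Q   [idempotence]
Both reduce to Q, so they are equivalent.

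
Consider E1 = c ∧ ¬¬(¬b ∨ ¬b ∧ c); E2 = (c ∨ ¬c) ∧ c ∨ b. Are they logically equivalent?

No

E1: c ∧ ¬¬(¬b ∨ ¬b ∧ c)
    = c ∧ (¬b ∨ ¬b ∧ c)   [double negation]
    = c ∧ ¬b   [absorption]
E2: (c ∨ ¬c) ∧ c ∨ b
    = c ∨ b   [complement / identity]
These differ: at b=1, c=0, E1 = 0 but E2 = 1.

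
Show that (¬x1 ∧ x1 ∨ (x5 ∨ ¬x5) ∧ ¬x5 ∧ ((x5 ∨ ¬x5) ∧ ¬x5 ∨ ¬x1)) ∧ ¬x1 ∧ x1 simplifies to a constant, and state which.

False

(¬x1 ∧ x1 ∨ (x5 ∨ ¬x5) ∧ ¬x5 ∧ ((x5 ∨ ¬x5) ∧ ¬x5 ∨ ¬x1)) ∧ ¬x1 ∧ x1
= (¬x1 ∧ x1 ∨ (x5 ∨ ¬x5) ∧ ¬x5) ∧ ¬x1 ∧ x1   — absorption
= (¬x1 ∧ x1 ∨ ¬x5) ∧ ¬x1 ∧ x1   — complement / identity
= ¬x1 ∧ x1   — absorption
= False   — complement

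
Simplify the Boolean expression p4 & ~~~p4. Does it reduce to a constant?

0

p4 & ~~~p4
= p4 & ~p4   (double negation)
= 0   (complement)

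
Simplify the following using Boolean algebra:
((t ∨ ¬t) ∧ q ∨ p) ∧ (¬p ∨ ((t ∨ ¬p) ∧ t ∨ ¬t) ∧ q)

((t ∨ ¬t) ∧ q ∨ p) ∧ (¬p ∨ ((t ∨ ¬p) ∧ t ∨ ¬t) ∧ q)
= ((t ∨ ¬t) ∧ q ∨ p) ∧ (¬p ∨ (t ∨ ¬t) ∧ q)
= (t ∨ ¬t) ∧ q ∨ p ∧ ¬p
= (t ∨ ¬t) ∧ q
= q

q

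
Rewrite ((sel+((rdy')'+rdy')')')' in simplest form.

sel

((sel+((rdy')'+rdy')')')'
= ((sel+rdy'·rdy)')'
= sel+rdy'·rdy
= sel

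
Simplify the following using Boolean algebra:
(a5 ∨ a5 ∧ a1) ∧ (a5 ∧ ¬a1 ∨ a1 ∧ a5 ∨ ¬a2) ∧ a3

a5 ∧ a3

(a5 ∨ a5 ∧ a1) ∧ (a5 ∧ ¬a1 ∨ a1 ∧ a5 ∨ ¬a2) ∧ a3
= a5 ∧ (a5 ∧ ¬a1 ∨ a1 ∧ a5 ∨ ¬a2) ∧ a3   (absorption)
= a5 ∧ (a5 ∨ ¬a2) ∧ a3   (distribution)
= a5 ∧ a3   (absorption)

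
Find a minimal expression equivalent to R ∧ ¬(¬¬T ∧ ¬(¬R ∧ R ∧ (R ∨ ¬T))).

R ∧ ¬T

R ∧ ¬(¬¬T ∧ ¬(¬R ∧ R ∧ (R ∨ ¬T)))
= R ∧ (¬T ∨ ¬R ∧ R ∧ (R ∨ ¬T))   (De Morgan)
= R ∧ (¬T ∨ ¬R ∧ R)   (absorption)
= R ∧ ¬T   (complement / identity)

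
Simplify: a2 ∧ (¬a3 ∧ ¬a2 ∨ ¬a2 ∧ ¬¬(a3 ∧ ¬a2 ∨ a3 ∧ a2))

a2 ∧ (¬a3 ∧ ¬a2 ∨ ¬a2 ∧ ¬¬(a3 ∧ ¬a2 ∨ a3 ∧ a2))
= a2 ∧ (¬a3 ∧ ¬a2 ∨ ¬a2 ∧ ¬¬a3)   — distribution
= a2 ∧ (¬a3 ∧ ¬a2 ∨ ¬a2 ∧ a3)   — double negation
= a2 ∧ ¬a2   — distribution
= False   — complement

False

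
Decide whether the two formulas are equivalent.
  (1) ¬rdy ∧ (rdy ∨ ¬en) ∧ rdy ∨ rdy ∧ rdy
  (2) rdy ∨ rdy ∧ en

E1: ¬rdy ∧ (rdy ∨ ¬en) ∧ rdy ∨ rdy ∧ rdy
    = ¬rdy ∧ rdy ∨ rdy ∧ rdy   (absorption)
    = rdy   (distribution)
E2: rdy ∨ rdy ∧ en
    = rdy   (absorption)
Both reduce to rdy, so they are equivalent.

Yes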